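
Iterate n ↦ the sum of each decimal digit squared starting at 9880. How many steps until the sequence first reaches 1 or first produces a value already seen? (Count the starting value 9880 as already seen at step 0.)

9880 → 209
209 → 85
85 → 89
89 → 145
145 → 42
42 → 20
20 → 4
4 → 16
16 → 37
37 → 58
58 → 89  — 89 repeats.
That took 11 steps.

11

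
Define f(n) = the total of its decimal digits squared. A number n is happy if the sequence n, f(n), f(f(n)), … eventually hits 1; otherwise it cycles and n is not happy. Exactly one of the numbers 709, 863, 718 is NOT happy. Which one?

718

709: 709 → 130 → 10 → 1  — reaches 1 (happy)
863: 863 → 109 → 82 → 68 → 100 → 1  — reaches 1 (happy)
718: 718 → 114 → 18 → 65 → 61 → 37 → 58 → 89 → 145 → 42 → 20 → 4 → 16 → 37  — repeats 37 (not happy)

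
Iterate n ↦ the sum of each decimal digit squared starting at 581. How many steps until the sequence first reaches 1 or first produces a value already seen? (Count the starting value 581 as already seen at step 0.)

581 → 5² + 8² + 1² = 90
90 → 9² + 0² = 81
81 → 8² + 1² = 65
65 → 6² + 5² = 61
61 → 6² + 1² = 37
37 → 3² + 7² = 58
58 → 5² + 8² = 89
89 → 8² + 9² = 145
145 → 1² + 4² + 5² = 42
42 → 4² + 2² = 20
20 → 2² + 0² = 4
4 → 4² = 16
16 → 1² + 6² = 37  — 37 repeats.
That took 13 steps.

13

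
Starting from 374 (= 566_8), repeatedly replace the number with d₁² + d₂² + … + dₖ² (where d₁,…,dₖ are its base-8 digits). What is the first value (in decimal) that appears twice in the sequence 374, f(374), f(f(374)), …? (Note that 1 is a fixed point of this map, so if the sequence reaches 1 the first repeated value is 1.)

374 = (5,6,6)_8 → 5² + 6² + 6² = 97
97 = (1,4,1)_8 → 1² + 4² + 1² = 18
18 = (2,2)_8 → 2² + 2² = 8
8 = (1,0)_8 → 1² + 0² = 1  — reached the fixed point 1.
1 → 1, so 1 is the first repeated value.

1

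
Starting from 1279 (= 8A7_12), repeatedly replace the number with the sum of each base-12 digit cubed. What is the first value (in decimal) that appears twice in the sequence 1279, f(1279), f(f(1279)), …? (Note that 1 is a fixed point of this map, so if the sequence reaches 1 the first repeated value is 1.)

1279 = (8,10,7)_12 → 8³ + 10³ + 7³ = 1855
1855 = (1,0,10,7)_12 → 1³ + 0³ + 10³ + 7³ = 1344
1344 = (9,4,0)_12 → 9³ + 4³ + 0³ = 793
793 = (5,6,1)_12 → 5³ + 6³ + 1³ = 342
342 = (2,4,6)_12 → 2³ + 4³ + 6³ = 288
288 = (2,0,0)_12 → 2³ + 0³ + 0³ = 8
8 = (8)_12 → 8³ = 512
512 = (3,6,8)_12 → 3³ + 6³ + 8³ = 755
755 = (5,2,11)_12 → 5³ + 2³ + 11³ = 1464
1464 = (10,2,0)_12 → 10³ + 2³ + 0³ = 1008
1008 = (7,0,0)_12 → 7³ + 0³ + 0³ = 343
343 = (2,4,7)_12 → 2³ + 4³ + 7³ = 415
415 = (2,10,7)_12 → 2³ + 10³ + 7³ = 1351
1351 = (9,4,7)_12 → 9³ + 4³ + 7³ = 1136
1136 = (7,10,8)_12 → 7³ + 10³ + 8³ = 1855  — 1855 already appeared earlier.

1855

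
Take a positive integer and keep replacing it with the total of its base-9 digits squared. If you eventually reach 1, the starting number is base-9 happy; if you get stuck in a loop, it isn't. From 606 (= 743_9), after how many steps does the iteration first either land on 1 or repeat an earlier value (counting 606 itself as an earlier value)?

3

606 = (7,4,3)_9 → 7² + 4² + 3² = 49 + 16 + 9 = 74
74 = (8,2)_9 → 8² + 2² = 64 + 4 = 68
68 = (7,5)_9 → 7² + 5² = 49 + 25 = 74  — 74 repeats.
That took 3 steps.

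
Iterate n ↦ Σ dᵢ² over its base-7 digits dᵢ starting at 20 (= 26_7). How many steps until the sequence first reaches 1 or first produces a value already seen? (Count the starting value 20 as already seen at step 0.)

20 = (2,6)_7 → 2² + 6² = 40
40 = (5,5)_7 → 5² + 5² = 50
50 = (1,0,1)_7 → 1² + 0² + 1² = 2
2 = (2)_7 → 2² = 4
4 = (4)_7 → 4² = 16
16 = (2,2)_7 → 2² + 2² = 8
8 = (1,1)_7 → 1² + 1² = 2  — 2 repeats.
That took 7 steps.

7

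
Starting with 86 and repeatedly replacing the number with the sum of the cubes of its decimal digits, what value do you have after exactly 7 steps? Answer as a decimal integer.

134

86 → 8³ + 6³ = 512 + 216 = 728
728 → 7³ + 2³ + 8³ = 343 + 8 + 512 = 863
863 → 8³ + 6³ + 3³ = 512 + 216 + 27 = 755
755 → 7³ + 5³ + 5³ = 343 + 125 + 125 = 593
593 → 5³ + 9³ + 3³ = 125 + 729 + 27 = 881
881 → 8³ + 8³ + 1³ = 512 + 512 + 1 = 1025
1025 → 1³ + 0³ + 2³ + 5³ = 1 + 0 + 8 + 125 = 134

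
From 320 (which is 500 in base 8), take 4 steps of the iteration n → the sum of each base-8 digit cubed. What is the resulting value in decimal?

320 = (5,0,0)_8 → 5³ + 0³ + 0³ = 125 + 0 + 0 = 125
125 = (1,7,5)_8 → 1³ + 7³ + 5³ = 1 + 343 + 125 = 469
469 = (7,2,5)_8 → 7³ + 2³ + 5³ = 343 + 8 + 125 = 476
476 = (7,3,4)_8 → 7³ + 3³ + 4³ = 343 + 27 + 64 = 434

434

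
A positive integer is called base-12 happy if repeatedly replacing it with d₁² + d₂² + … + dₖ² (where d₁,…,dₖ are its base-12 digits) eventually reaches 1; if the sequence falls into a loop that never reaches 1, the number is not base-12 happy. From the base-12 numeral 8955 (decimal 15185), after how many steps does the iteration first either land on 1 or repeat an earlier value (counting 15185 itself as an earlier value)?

15185 = (8,9,5,5)_12 → 8² + 9² + 5² + 5² = 64 + 81 + 25 + 25 = 195
195 = (1,4,3)_12 → 1² + 4² + 3² = 1 + 16 + 9 = 26
26 = (2,2)_12 → 2² + 2² = 4 + 4 = 8
8 = (8)_12 → 8² = 64
64 = (5,4)_12 → 5² + 4² = 25 + 16 = 41
41 = (3,5)_12 → 3² + 5² = 9 + 25 = 34
34 = (2,10)_12 → 2² + 10² = 4 + 100 = 104
104 = (8,8)_12 → 8² + 8² = 64 + 64 = 128
128 = (10,8)_12 → 10² + 8² = 100 + 64 = 164
164 = (1,1,8)_12 → 1² + 1² + 8² = 1 + 1 + 64 = 66
66 = (5,6)_12 → 5² + 6² = 25 + 36 = 61
61 = (5,1)_12 → 5² + 1² = 25 + 1 = 26  — 26 repeats.
That took 12 steps.

12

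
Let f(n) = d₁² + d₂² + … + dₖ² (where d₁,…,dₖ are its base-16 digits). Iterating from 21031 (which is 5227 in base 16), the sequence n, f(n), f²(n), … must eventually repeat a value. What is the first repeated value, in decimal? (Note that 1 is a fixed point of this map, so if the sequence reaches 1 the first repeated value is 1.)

21031 = (5,2,2,7)_16 → 5² + 2² + 2² + 7² = 82
82 = (5,2)_16 → 5² + 2² = 29
29 = (1,13)_16 → 1² + 13² = 170
170 = (10,10)_16 → 10² + 10² = 200
200 = (12,8)_16 → 12² + 8² = 208
208 = (13,0)_16 → 13² + 0² = 169
169 = (10,9)_16 → 10² + 9² = 181
181 = (11,5)_16 → 11² + 5² = 146
146 = (9,2)_16 → 9² + 2² = 85
85 = (5,5)_16 → 5² + 5² = 50
50 = (3,2)_16 → 3² + 2² = 13
13 = (13)_16 → 13² = 169  — 169 already appeared earlier.

169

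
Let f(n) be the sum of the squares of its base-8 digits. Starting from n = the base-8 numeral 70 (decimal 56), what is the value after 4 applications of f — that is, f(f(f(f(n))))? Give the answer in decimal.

26

56 = (7,0)_8 → 49
49 = (6,1)_8 → 37
37 = (4,5)_8 → 41
41 = (5,1)_8 → 26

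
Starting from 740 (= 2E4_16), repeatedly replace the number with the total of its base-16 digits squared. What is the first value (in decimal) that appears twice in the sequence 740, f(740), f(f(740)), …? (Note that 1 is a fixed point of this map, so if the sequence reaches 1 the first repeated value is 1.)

740 = (2,14,4)_16 → 2² + 14² + 4² = 4 + 196 + 16 = 216
216 = (13,8)_16 → 13² + 8² = 169 + 64 = 233
233 = (14,9)_16 → 14² + 9² = 196 + 81 = 277
277 = (1,1,5)_16 → 1² + 1² + 5² = 1 + 1 + 25 = 27
27 = (1,11)_16 → 1² + 11² = 1 + 121 = 122
122 = (7,10)_16 → 7² + 10² = 49 + 100 = 149
149 = (9,5)_16 → 9² + 5² = 81 + 25 = 106
106 = (6,10)_16 → 6² + 10² = 36 + 100 = 136
136 = (8,8)_16 → 8² + 8² = 64 + 64 = 128
128 = (8,0)_16 → 8² + 0² = 64 + 0 = 64
64 = (4,0)_16 → 4² + 0² = 16 + 0 = 16
16 = (1,0)_16 → 1² + 0² = 1 + 0 = 1  — reached the fixed point 1.
1 → 1, so 1 is the first repeated value.

1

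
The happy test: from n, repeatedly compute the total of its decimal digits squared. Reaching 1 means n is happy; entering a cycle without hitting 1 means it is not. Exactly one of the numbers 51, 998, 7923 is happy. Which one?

51: 51 → 26 → 40 → 16 → 37 → 58 → 89 → 145 → 42 → 20 → 4 → 16  — repeats 16 (not happy)
998: 998 → 226 → 44 → 32 → 13 → 10 → 1  — reaches 1 (happy)
7923: 7923 → 143 → 26 → 40 → 16 → 37 → 58 → 89 → 145 → 42 → 20 → 4 → 16  — repeats 16 (not happy)

998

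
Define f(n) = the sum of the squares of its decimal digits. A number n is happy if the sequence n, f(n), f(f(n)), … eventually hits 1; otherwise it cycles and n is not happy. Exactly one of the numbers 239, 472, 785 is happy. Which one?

239: 239 → 94 → 97 → 130 → 10 → 1  — reaches 1 (happy)
472: 472 → 69 → 117 → 51 → 26 → 40 → 16 → 37 → 58 → 89 → 145 → 42 → 20 → 4 → 16  — repeats 16 (not happy)
785: 785 → 138 → 74 → 65 → 61 → 37 → 58 → 89 → 145 → 42 → 20 → 4 → 16 → 37  — repeats 37 (not happy)

239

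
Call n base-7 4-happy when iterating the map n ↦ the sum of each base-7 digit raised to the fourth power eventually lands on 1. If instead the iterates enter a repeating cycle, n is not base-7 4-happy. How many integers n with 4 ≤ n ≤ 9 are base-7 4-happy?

4: 4 → 256 → 882 → 272 → 2002 → 2546 → 1938 → 2258 → 1808 → 1938  (repeats 1938)
5: 5 → 625 → 1267 → 1633 → 913 → 609 → 707 → 97 → 2593 → 1459 → 963 → 1153 → 803 → 673 → 1923 → 1507 → 913  (repeats 913)
6: 6 → 1296 → 788 → 288 → 1922 → 1138 → 354 → 258 → 1922  (repeats 1922)
7: 7 → 1  (reaches 1)
8: 8 → 2 → 16 → 32 → 512 → 164 → 178 → 418 → 708 → 98 → 16  (repeats 16)
9: 9 → 17 → 97 → 2593 → 1459 → 963 → 1153 → 803 → 673 → 1923 → 1507 → 913 → 609 → 707 → 97  (repeats 97)
base-7 4-happy: 7

1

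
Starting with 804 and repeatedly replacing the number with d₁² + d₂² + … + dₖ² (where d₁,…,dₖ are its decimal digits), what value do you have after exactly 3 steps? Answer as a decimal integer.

52

804 → 8² + 0² + 4² = 80
80 → 8² + 0² = 64
64 → 6² + 4² = 52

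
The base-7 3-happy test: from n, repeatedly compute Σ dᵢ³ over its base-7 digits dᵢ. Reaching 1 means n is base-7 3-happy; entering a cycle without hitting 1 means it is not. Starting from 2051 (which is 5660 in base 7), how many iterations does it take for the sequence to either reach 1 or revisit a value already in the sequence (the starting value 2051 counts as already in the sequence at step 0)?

10

2051 = (5,6,6,0)_7 → 5³ + 6³ + 6³ + 0³ = 557
557 = (1,4,2,4)_7 → 1³ + 4³ + 2³ + 4³ = 137
137 = (2,5,4)_7 → 2³ + 5³ + 4³ = 197
197 = (4,0,1)_7 → 4³ + 0³ + 1³ = 65
65 = (1,2,2)_7 → 1³ + 2³ + 2³ = 17
17 = (2,3)_7 → 2³ + 3³ = 35
35 = (5,0)_7 → 5³ + 0³ = 125
125 = (2,3,6)_7 → 2³ + 3³ + 6³ = 251
251 = (5,0,6)_7 → 5³ + 0³ + 6³ = 341
341 = (6,6,5)_7 → 6³ + 6³ + 5³ = 557  — 557 repeats.
That took 10 steps.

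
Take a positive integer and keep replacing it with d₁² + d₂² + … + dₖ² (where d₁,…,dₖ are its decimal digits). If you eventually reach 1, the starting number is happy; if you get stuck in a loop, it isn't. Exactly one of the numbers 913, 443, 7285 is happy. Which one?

913

913: 913 → 91 → 82 → 68 → 100 → 1  — reaches 1 (happy)
443: 443 → 41 → 17 → 50 → 25 → 29 → 85 → 89 → 145 → 42 → 20 → 4 → 16 → 37 → 58 → 89  — repeats 89 (not happy)
7285: 7285 → 142 → 21 → 5 → 25 → 29 → 85 → 89 → 145 → 42 → 20 → 4 → 16 → 37 → 58 → 89  — repeats 89 (not happy)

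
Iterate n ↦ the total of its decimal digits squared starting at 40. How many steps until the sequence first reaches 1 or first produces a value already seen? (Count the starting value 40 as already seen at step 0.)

40 → 4² + 0² = 16 + 0 = 16
16 → 1² + 6² = 1 + 36 = 37
37 → 3² + 7² = 9 + 49 = 58
58 → 5² + 8² = 25 + 64 = 89
89 → 8² + 9² = 64 + 81 = 145
145 → 1² + 4² + 5² = 1 + 16 + 25 = 42
42 → 4² + 2² = 16 + 4 = 20
20 → 2² + 0² = 4 + 0 = 4
4 → 4² = 16  — 16 repeats.
That took 9 steps.

9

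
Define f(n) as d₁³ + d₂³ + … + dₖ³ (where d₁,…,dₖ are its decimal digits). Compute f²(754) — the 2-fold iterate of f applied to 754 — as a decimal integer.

160

754 → 7³ + 5³ + 4³ = 343 + 125 + 64 = 532
532 → 5³ + 3³ + 2³ = 125 + 27 + 8 = 160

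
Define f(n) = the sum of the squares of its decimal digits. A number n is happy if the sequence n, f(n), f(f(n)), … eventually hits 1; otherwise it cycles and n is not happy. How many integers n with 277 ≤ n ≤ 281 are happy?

277: 277 → 102 → 5 → 25 → 29 → 85 → 89 → 145 → 42 → 20 → 4 → 16 → 37 → 58 → 89  (repeats 89)
278: 278 → 117 → 51 → 26 → 40 → 16 → 37 → 58 → 89 → 145 → 42 → 20 → 4 → 16  (repeats 16)
279: 279 → 134 → 26 → 40 → 16 → 37 → 58 → 89 → 145 → 42 → 20 → 4 → 16  (repeats 16)
280: 280 → 68 → 100 → 1  (reaches 1)
281: 281 → 69 → 117 → 51 → 26 → 40 → 16 → 37 → 58 → 89 → 145 → 42 → 20 → 4 → 16  (repeats 16)
happy: 280

1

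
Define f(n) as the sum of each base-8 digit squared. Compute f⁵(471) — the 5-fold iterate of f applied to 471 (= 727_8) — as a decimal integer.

471 = (7,2,7)_8 → 7² + 2² + 7² = 102
102 = (1,4,6)_8 → 1² + 4² + 6² = 53
53 = (6,5)_8 → 6² + 5² = 61
61 = (7,5)_8 → 7² + 5² = 74
74 = (1,1,2)_8 → 1² + 1² + 2² = 6

6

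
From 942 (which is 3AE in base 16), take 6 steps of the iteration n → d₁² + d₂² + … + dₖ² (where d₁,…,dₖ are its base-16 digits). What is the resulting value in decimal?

32

942 = (3,10,14)_16 → 3² + 10² + 14² = 9 + 100 + 196 = 305
305 = (1,3,1)_16 → 1² + 3² + 1² = 1 + 9 + 1 = 11
11 = (11)_16 → 11² = 121
121 = (7,9)_16 → 7² + 9² = 49 + 81 = 130
130 = (8,2)_16 → 8² + 2² = 64 + 4 = 68
68 = (4,4)_16 → 4² + 4² = 16 + 16 = 32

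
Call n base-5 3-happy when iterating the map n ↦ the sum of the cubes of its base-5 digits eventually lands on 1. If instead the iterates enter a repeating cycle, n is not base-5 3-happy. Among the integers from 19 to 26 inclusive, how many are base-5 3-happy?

1

19: 19 → 91 → 55 → 9 → 65 → 35 → 9  (repeats 9)
20: 20 → 64 → 80 → 28 → 28  (repeats 28)
21: 21 → 65 → 35 → 9 → 65  (repeats 65)
22: 22 → 72 → 80 → 28 → 28  (repeats 28)
23: 23 → 91 → 55 → 9 → 65 → 35 → 9  (repeats 9)
24: 24 → 128 → 28 → 28  (repeats 28)
25: 25 → 1  (reaches 1)
26: 26 → 2 → 8 → 28 → 28  (repeats 28)
base-5 3-happy: 25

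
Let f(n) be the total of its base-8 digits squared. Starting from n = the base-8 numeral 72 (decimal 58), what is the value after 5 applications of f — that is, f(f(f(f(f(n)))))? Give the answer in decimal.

36

58 = (7,2)_8 → 53
53 = (6,5)_8 → 61
61 = (7,5)_8 → 74
74 = (1,1,2)_8 → 6
6 = (6)_8 → 36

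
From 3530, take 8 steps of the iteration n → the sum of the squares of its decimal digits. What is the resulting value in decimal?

20

3530 → 3² + 5² + 3² + 0² = 43
43 → 4² + 3² = 25
25 → 2² + 5² = 29
29 → 2² + 9² = 85
85 → 8² + 5² = 89
89 → 8² + 9² = 145
145 → 1² + 4² + 5² = 42
42 → 4² + 2² = 20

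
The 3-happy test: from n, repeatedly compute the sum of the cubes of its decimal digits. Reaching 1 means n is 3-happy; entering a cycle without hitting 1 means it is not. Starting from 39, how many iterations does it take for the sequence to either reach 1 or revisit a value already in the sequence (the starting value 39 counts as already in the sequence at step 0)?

39 → 3³ + 9³ = 27 + 729 = 756
756 → 7³ + 5³ + 6³ = 343 + 125 + 216 = 684
684 → 6³ + 8³ + 4³ = 216 + 512 + 64 = 792
792 → 7³ + 9³ + 2³ = 343 + 729 + 8 = 1080
1080 → 1³ + 0³ + 8³ + 0³ = 1 + 0 + 512 + 0 = 513
513 → 5³ + 1³ + 3³ = 125 + 1 + 27 = 153
153 → 1³ + 5³ + 3³ = 1 + 125 + 27 = 153  — 153 repeats.
That took 7 steps.

7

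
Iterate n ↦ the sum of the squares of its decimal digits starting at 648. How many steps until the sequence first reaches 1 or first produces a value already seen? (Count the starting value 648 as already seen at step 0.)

12

648 → 6² + 4² + 8² = 116
116 → 1² + 1² + 6² = 38
38 → 3² + 8² = 73
73 → 7² + 3² = 58
58 → 5² + 8² = 89
89 → 8² + 9² = 145
145 → 1² + 4² + 5² = 42
42 → 4² + 2² = 20
20 → 2² + 0² = 4
4 → 4² = 16
16 → 1² + 6² = 37
37 → 3² + 7² = 58  — 58 repeats.
That took 12 steps.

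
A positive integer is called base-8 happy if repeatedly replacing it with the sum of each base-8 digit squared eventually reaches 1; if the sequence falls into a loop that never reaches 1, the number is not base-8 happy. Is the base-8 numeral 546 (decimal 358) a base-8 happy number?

base-8 happy

358 = (5,4,6)_8 → 77
77 = (1,1,5)_8 → 27
27 = (3,3)_8 → 18
18 = (2,2)_8 → 8
8 = (1,0)_8 → 1  — reached 1.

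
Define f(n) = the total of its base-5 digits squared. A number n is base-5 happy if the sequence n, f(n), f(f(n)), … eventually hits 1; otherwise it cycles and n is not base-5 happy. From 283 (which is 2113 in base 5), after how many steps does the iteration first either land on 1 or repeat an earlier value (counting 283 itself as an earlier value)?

283 = (2,1,1,3)_5 → 2² + 1² + 1² + 3² = 4 + 1 + 1 + 9 = 15
15 = (3,0)_5 → 3² + 0² = 9 + 0 = 9
9 = (1,4)_5 → 1² + 4² = 1 + 16 = 17
17 = (3,2)_5 → 3² + 2² = 9 + 4 = 13
13 = (2,3)_5 → 2² + 3² = 4 + 9 = 13  — 13 repeats.
That took 5 steps.

5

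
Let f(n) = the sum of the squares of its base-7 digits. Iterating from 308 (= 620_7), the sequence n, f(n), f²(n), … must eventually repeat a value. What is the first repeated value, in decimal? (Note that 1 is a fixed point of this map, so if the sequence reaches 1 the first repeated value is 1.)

308 = (6,2,0)_7 → 6² + 2² + 0² = 40
40 = (5,5)_7 → 5² + 5² = 50
50 = (1,0,1)_7 → 1² + 0² + 1² = 2
2 = (2)_7 → 2² = 4
4 = (4)_7 → 4² = 16
16 = (2,2)_7 → 2² + 2² = 8
8 = (1,1)_7 → 1² + 1² = 2  — 2 already appeared earlier.

2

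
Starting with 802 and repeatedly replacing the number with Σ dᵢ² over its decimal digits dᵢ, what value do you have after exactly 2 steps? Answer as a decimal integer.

100

802 → 8² + 0² + 2² = 68
68 → 6² + 8² = 100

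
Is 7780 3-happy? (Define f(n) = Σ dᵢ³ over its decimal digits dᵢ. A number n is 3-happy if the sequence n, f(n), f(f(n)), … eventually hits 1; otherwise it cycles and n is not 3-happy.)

3-happy

7780 → 7³ + 7³ + 8³ + 0³ = 1198
1198 → 1³ + 1³ + 9³ + 8³ = 1243
1243 → 1³ + 2³ + 4³ + 3³ = 100
100 → 1³ + 0³ + 0³ = 1  — reached 1.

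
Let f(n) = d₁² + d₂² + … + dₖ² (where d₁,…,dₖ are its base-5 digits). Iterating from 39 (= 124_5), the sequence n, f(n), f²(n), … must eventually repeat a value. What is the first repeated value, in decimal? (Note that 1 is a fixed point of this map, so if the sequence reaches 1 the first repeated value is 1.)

13

39 = (1,2,4)_5 → 1² + 2² + 4² = 1 + 4 + 16 = 21
21 = (4,1)_5 → 4² + 1² = 16 + 1 = 17
17 = (3,2)_5 → 3² + 2² = 9 + 4 = 13
13 = (2,3)_5 → 2² + 3² = 4 + 9 = 13  — 13 already appeared earlier.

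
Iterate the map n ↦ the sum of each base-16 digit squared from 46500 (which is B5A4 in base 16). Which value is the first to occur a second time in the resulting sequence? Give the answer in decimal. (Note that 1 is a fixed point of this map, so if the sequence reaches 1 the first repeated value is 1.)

46500 = (11,5,10,4)_16 → 262
262 = (1,0,6)_16 → 37
37 = (2,5)_16 → 29
29 = (1,13)_16 → 170
170 = (10,10)_16 → 200
200 = (12,8)_16 → 208
208 = (13,0)_16 → 169
169 = (10,9)_16 → 181
181 = (11,5)_16 → 146
146 = (9,2)_16 → 85
85 = (5,5)_16 → 50
50 = (3,2)_16 → 13
13 = (13)_16 → 169  — 169 already appeared earlier.

169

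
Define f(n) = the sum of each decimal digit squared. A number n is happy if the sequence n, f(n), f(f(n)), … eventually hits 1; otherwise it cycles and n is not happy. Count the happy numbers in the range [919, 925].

919: 919 → 163 → 46 → 52 → 29 → 85 → 89 → 145 → 42 → 20 → 4 → 16 → 37 → 58 → 89  (repeats 89)
920: 920 → 85 → 89 → 145 → 42 → 20 → 4 → 16 → 37 → 58 → 89  (repeats 89)
921: 921 → 86 → 100 → 1  (reaches 1)
922: 922 → 89 → 145 → 42 → 20 → 4 → 16 → 37 → 58 → 89  (repeats 89)
923: 923 → 94 → 97 → 130 → 10 → 1  (reaches 1)
924: 924 → 101 → 2 → 4 → 16 → 37 → 58 → 89 → 145 → 42 → 20 → 4  (repeats 4)
925: 925 → 110 → 2 → 4 → 16 → 37 → 58 → 89 → 145 → 42 → 20 → 4  (repeats 4)
happy: 921, 923

2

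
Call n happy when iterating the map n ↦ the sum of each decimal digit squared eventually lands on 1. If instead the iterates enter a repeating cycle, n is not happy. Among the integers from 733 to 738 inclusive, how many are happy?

1

733: 733 → 67 → 85 → 89 → 145 → 42 → 20 → 4 → 16 → 37 → 58 → 89  — not happy
734: 734 → 74 → 65 → 61 → 37 → 58 → 89 → 145 → 42 → 20 → 4 → 16 → 37  — not happy
735: 735 → 83 → 73 → 58 → 89 → 145 → 42 → 20 → 4 → 16 → 37 → 58  — not happy
736: 736 → 94 → 97 → 130 → 10 → 1  — happy
737: 737 → 107 → 50 → 25 → 29 → 85 → 89 → 145 → 42 → 20 → 4 → 16 → 37 → 58 → 89  — not happy
738: 738 → 122 → 9 → 81 → 65 → 61 → 37 → 58 → 89 → 145 → 42 → 20 → 4 → 16 → 37  — not happy
happy: 736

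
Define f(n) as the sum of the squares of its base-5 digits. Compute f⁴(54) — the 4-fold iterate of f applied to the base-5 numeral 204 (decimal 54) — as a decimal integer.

54 = (2,0,4)_5 → 2² + 0² + 4² = 4 + 0 + 16 = 20
20 = (4,0)_5 → 4² + 0² = 16 + 0 = 16
16 = (3,1)_5 → 3² + 1² = 9 + 1 = 10
10 = (2,0)_5 → 2² + 0² = 4 + 0 = 4

4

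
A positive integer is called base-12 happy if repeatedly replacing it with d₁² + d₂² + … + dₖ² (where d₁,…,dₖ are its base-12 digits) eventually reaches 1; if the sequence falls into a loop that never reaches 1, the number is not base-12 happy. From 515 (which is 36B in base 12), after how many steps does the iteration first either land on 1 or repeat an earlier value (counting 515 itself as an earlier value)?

5

515 = (3,6,11)_12 → 3² + 6² + 11² = 9 + 36 + 121 = 166
166 = (1,1,10)_12 → 1² + 1² + 10² = 1 + 1 + 100 = 102
102 = (8,6)_12 → 8² + 6² = 64 + 36 = 100
100 = (8,4)_12 → 8² + 4² = 64 + 16 = 80
80 = (6,8)_12 → 6² + 8² = 36 + 64 = 100  — 100 repeats.
That took 5 steps.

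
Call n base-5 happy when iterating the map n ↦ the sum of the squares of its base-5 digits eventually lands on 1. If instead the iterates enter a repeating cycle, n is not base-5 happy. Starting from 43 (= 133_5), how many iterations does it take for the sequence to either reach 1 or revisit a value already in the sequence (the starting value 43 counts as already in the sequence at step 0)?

43 = (1,3,3)_5 → 1² + 3² + 3² = 1 + 9 + 9 = 19
19 = (3,4)_5 → 3² + 4² = 9 + 16 = 25
25 = (1,0,0)_5 → 1² + 0² + 0² = 1 + 0 + 0 = 1  — reached 1.
That took 3 steps.

3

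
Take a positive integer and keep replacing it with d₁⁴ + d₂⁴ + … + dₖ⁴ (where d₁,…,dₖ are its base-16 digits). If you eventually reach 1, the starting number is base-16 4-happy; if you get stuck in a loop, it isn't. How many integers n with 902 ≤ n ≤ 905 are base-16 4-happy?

902: 902 → 5473 → 1923 → 6578 → 21219 → 39138 → 49089 → 86003 → 101588 → 53650 → 35139 → 10994 → 60657 → 109778 → 59314 → 55474 → 47314 → 47314  — not base-16 4-happy
903: 903 → 6578 → 21219 → 39138 → 49089 → 86003 → 101588 → 53650 → 35139 → 10994 → 60657 → 109778 → 59314 → 55474 → 47314 → 47314  — not base-16 4-happy
904: 904 → 8273 → 642 → 4128 → 17 → 2 → 16 → 1  — base-16 4-happy
905: 905 → 10738 → 57218 → 83298 → 2194 → 10673 → 21219 → 39138 → 49089 → 86003 → 101588 → 53650 → 35139 → 10994 → 60657 → 109778 → 59314 → 55474 → 47314 → 47314  — not base-16 4-happy
base-16 4-happy: 904

1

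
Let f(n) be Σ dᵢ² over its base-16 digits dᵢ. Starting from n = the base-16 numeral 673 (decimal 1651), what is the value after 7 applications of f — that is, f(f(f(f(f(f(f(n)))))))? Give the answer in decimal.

181

1651 = (6,7,3)_16 → 6² + 7² + 3² = 94
94 = (5,14)_16 → 5² + 14² = 221
221 = (13,13)_16 → 13² + 13² = 338
338 = (1,5,2)_16 → 1² + 5² + 2² = 30
30 = (1,14)_16 → 1² + 14² = 197
197 = (12,5)_16 → 12² + 5² = 169
169 = (10,9)_16 → 10² + 9² = 181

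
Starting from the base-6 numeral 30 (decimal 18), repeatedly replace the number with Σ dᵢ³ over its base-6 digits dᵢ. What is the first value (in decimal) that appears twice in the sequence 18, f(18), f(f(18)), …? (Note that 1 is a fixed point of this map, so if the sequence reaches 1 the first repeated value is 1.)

18 = (3,0)_6 → 3³ + 0³ = 27
27 = (4,3)_6 → 4³ + 3³ = 91
91 = (2,3,1)_6 → 2³ + 3³ + 1³ = 36
36 = (1,0,0)_6 → 1³ + 0³ + 0³ = 1  — reached the fixed point 1.
1 → 1, so 1 is the first repeated value.

1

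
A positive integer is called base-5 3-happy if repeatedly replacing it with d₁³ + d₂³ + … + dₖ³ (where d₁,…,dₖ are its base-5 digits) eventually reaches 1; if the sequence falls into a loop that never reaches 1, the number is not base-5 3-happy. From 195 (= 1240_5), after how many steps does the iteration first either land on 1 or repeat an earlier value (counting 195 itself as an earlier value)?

9

195 = (1,2,4,0)_5 → 73
73 = (2,4,3)_5 → 99
99 = (3,4,4)_5 → 155
155 = (1,1,1,0)_5 → 3
3 = (3)_5 → 27
27 = (1,0,2)_5 → 9
9 = (1,4)_5 → 65
65 = (2,3,0)_5 → 35
35 = (1,2,0)_5 → 9  — 9 repeats.
That took 9 steps.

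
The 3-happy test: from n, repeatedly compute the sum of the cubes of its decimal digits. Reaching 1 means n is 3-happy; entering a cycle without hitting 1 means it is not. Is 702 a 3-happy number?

not 3-happy

702 → 7³ + 0³ + 2³ = 351
351 → 3³ + 5³ + 1³ = 153
153 → 1³ + 5³ + 3³ = 153  — 153 already seen; the sequence cycles without reaching 1.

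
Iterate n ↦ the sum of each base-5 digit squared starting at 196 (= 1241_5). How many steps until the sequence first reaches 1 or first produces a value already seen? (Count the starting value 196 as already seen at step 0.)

196 = (1,2,4,1)_5 → 1² + 2² + 4² + 1² = 22
22 = (4,2)_5 → 4² + 2² = 20
20 = (4,0)_5 → 4² + 0² = 16
16 = (3,1)_5 → 3² + 1² = 10
10 = (2,0)_5 → 2² + 0² = 4
4 = (4)_5 → 4² = 16  — 16 repeats.
That took 6 steps.

6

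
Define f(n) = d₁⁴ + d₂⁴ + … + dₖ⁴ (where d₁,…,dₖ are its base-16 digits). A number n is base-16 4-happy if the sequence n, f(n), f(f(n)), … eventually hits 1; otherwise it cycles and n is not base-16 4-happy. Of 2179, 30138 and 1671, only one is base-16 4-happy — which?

2179

2179: 2179 → 8273 → 642 → 4128 → 17 → 2 → 16 → 1  — reaches 1 (base-16 4-happy)
30138: 30138 → 27667 → 22114 → 3233 → 30737 → 6499 → 7939 → 50707 → 22114  — repeats 22114 (not base-16 4-happy)
1671: 1671 → 7793 → 40819 → 59668 → 45234 → 29298 → 4834 → 38449 → 7939 → 50707 → 22114 → 3233 → 30737 → 6499 → 7939  — repeats 7939 (not base-16 4-happy)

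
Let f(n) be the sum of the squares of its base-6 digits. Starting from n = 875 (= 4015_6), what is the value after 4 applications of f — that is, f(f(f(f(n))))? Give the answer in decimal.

875 = (4,0,1,5)_6 → 4² + 0² + 1² + 5² = 42
42 = (1,1,0)_6 → 1² + 1² + 0² = 2
2 = (2)_6 → 2² = 4
4 = (4)_6 → 4² = 16

16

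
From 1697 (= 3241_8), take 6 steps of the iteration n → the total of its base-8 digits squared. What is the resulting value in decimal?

1697 = (3,2,4,1)_8 → 3² + 2² + 4² + 1² = 30
30 = (3,6)_8 → 3² + 6² = 45
45 = (5,5)_8 → 5² + 5² = 50
50 = (6,2)_8 → 6² + 2² = 40
40 = (5,0)_8 → 5² + 0² = 25
25 = (3,1)_8 → 3² + 1² = 10

10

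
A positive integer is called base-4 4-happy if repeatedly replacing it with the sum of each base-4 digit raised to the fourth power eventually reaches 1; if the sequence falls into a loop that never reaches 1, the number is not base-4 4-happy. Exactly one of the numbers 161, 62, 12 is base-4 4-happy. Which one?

161: 161 → 33 → 17 → 2 → 16 → 1  — reaches 1 (base-4 4-happy)
62: 62 → 178 → 113 → 83 → 83  — repeats 83 (not base-4 4-happy)
12: 12 → 81 → 3 → 81  — repeats 81 (not base-4 4-happy)

161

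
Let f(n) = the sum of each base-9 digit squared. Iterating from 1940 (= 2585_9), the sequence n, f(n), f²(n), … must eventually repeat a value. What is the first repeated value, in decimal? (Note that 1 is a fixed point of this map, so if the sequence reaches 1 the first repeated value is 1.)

50

1940 = (2,5,8,5)_9 → 2² + 5² + 8² + 5² = 118
118 = (1,4,1)_9 → 1² + 4² + 1² = 18
18 = (2,0)_9 → 2² + 0² = 4
4 = (4)_9 → 4² = 16
16 = (1,7)_9 → 1² + 7² = 50
50 = (5,5)_9 → 5² + 5² = 50  — 50 already appeared earlier.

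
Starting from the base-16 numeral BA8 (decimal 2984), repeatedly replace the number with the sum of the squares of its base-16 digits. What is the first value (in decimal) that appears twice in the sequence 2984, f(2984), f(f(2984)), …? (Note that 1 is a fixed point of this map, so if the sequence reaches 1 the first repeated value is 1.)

169

2984 = (11,10,8)_16 → 11² + 10² + 8² = 121 + 100 + 64 = 285
285 = (1,1,13)_16 → 1² + 1² + 13² = 1 + 1 + 169 = 171
171 = (10,11)_16 → 10² + 11² = 100 + 121 = 221
221 = (13,13)_16 → 13² + 13² = 169 + 169 = 338
338 = (1,5,2)_16 → 1² + 5² + 2² = 1 + 25 + 4 = 30
30 = (1,14)_16 → 1² + 14² = 1 + 196 = 197
197 = (12,5)_16 → 12² + 5² = 144 + 25 = 169
169 = (10,9)_16 → 10² + 9² = 100 + 81 = 181
181 = (11,5)_16 → 11² + 5² = 121 + 25 = 146
146 = (9,2)_16 → 9² + 2² = 81 + 4 = 85
85 = (5,5)_16 → 5² + 5² = 25 + 25 = 50
50 = (3,2)_16 → 3² + 2² = 9 + 4 = 13
13 = (13)_16 → 13² = 169  — 169 already appeared earlier.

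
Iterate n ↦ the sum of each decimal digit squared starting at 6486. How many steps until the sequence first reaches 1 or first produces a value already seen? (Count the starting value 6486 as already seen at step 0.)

6486 → 6² + 4² + 8² + 6² = 36 + 16 + 64 + 36 = 152
152 → 1² + 5² + 2² = 1 + 25 + 4 = 30
30 → 3² + 0² = 9 + 0 = 9
9 → 9² = 81
81 → 8² + 1² = 64 + 1 = 65
65 → 6² + 5² = 36 + 25 = 61
61 → 6² + 1² = 36 + 1 = 37
37 → 3² + 7² = 9 + 49 = 58
58 → 5² + 8² = 25 + 64 = 89
89 → 8² + 9² = 64 + 81 = 145
145 → 1² + 4² + 5² = 1 + 16 + 25 = 42
42 → 4² + 2² = 16 + 4 = 20
20 → 2² + 0² = 4 + 0 = 4
4 → 4² = 16
16 → 1² + 6² = 1 + 36 = 37  — 37 repeats.
That took 15 steps.

15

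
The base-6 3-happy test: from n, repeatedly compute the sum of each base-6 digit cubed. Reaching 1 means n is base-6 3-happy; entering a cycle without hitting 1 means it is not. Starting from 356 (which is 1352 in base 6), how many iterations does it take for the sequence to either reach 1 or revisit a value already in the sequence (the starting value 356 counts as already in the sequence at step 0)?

356 = (1,3,5,2)_6 → 1³ + 3³ + 5³ + 2³ = 1 + 27 + 125 + 8 = 161
161 = (4,2,5)_6 → 4³ + 2³ + 5³ = 64 + 8 + 125 = 197
197 = (5,2,5)_6 → 5³ + 2³ + 5³ = 125 + 8 + 125 = 258
258 = (1,1,1,0)_6 → 1³ + 1³ + 1³ + 0³ = 1 + 1 + 1 + 0 = 3
3 = (3)_6 → 3³ = 27
27 = (4,3)_6 → 4³ + 3³ = 64 + 27 = 91
91 = (2,3,1)_6 → 2³ + 3³ + 1³ = 8 + 27 + 1 = 36
36 = (1,0,0)_6 → 1³ + 0³ + 0³ = 1 + 0 + 0 = 1  — reached 1.
That took 8 steps.

8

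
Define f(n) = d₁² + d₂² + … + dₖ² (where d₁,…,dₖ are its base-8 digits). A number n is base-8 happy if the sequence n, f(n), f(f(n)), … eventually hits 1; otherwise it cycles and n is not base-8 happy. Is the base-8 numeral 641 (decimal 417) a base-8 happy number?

417 = (6,4,1)_8 → 53
53 = (6,5)_8 → 61
61 = (7,5)_8 → 74
74 = (1,1,2)_8 → 6
6 = (6)_8 → 36
36 = (4,4)_8 → 32
32 = (4,0)_8 → 16
16 = (2,0)_8 → 4
4 = (4)_8 → 16  — 16 already seen; the sequence cycles without reaching 1.

not base-8 happy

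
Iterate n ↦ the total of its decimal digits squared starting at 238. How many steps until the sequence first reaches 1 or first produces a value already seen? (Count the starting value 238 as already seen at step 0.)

11

238 → 2² + 3² + 8² = 77
77 → 7² + 7² = 98
98 → 9² + 8² = 145
145 → 1² + 4² + 5² = 42
42 → 4² + 2² = 20
20 → 2² + 0² = 4
4 → 4² = 16
16 → 1² + 6² = 37
37 → 3² + 7² = 58
58 → 5² + 8² = 89
89 → 8² + 9² = 145  — 145 repeats.
That took 11 steps.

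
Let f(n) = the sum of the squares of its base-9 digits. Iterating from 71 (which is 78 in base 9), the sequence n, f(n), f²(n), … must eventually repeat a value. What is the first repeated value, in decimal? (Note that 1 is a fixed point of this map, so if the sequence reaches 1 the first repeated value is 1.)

71 = (7,8)_9 → 7² + 8² = 49 + 64 = 113
113 = (1,3,5)_9 → 1² + 3² + 5² = 1 + 9 + 25 = 35
35 = (3,8)_9 → 3² + 8² = 9 + 64 = 73
73 = (8,1)_9 → 8² + 1² = 64 + 1 = 65
65 = (7,2)_9 → 7² + 2² = 49 + 4 = 53
53 = (5,8)_9 → 5² + 8² = 25 + 64 = 89
89 = (1,0,8)_9 → 1² + 0² + 8² = 1 + 0 + 64 = 65  — 65 already appeared earlier.

65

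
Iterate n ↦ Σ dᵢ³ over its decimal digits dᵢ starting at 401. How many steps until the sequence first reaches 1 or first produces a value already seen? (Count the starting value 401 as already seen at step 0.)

401 → 4³ + 0³ + 1³ = 64 + 0 + 1 = 65
65 → 6³ + 5³ = 216 + 125 = 341
341 → 3³ + 4³ + 1³ = 27 + 64 + 1 = 92
92 → 9³ + 2³ = 729 + 8 = 737
737 → 7³ + 3³ + 7³ = 343 + 27 + 343 = 713
713 → 7³ + 1³ + 3³ = 343 + 1 + 27 = 371
371 → 3³ + 7³ + 1³ = 27 + 343 + 1 = 371  — 371 repeats.
That took 7 steps.

7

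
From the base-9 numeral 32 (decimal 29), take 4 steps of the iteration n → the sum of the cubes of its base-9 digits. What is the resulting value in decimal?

409

29 = (3,2)_9 → 3³ + 2³ = 35
35 = (3,8)_9 → 3³ + 8³ = 539
539 = (6,5,8)_9 → 6³ + 5³ + 8³ = 853
853 = (1,1,4,7)_9 → 1³ + 1³ + 4³ + 7³ = 409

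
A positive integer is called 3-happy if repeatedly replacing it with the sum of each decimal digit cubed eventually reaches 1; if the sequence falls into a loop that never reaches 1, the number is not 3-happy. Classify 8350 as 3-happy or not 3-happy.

not 3-happy

8350 → 8³ + 3³ + 5³ + 0³ = 664
664 → 6³ + 6³ + 4³ = 496
496 → 4³ + 9³ + 6³ = 1009
1009 → 1³ + 0³ + 0³ + 9³ = 730
730 → 7³ + 3³ + 0³ = 370
370 → 3³ + 7³ + 0³ = 370  — 370 already seen; the sequence cycles without reaching 1.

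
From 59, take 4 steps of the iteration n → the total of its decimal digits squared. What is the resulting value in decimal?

89

59 → 5² + 9² = 25 + 81 = 106
106 → 1² + 0² + 6² = 1 + 0 + 36 = 37
37 → 3² + 7² = 9 + 49 = 58
58 → 5² + 8² = 25 + 64 = 89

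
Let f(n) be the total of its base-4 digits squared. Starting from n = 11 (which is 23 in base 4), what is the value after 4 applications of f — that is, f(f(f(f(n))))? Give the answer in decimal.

11 = (2,3)_4 → 2² + 3² = 13
13 = (3,1)_4 → 3² + 1² = 10
10 = (2,2)_4 → 2² + 2² = 8
8 = (2,0)_4 → 2² + 0² = 4

4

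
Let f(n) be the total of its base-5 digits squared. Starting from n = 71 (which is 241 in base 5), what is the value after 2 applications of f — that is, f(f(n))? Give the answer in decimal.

71 = (2,4,1)_5 → 2² + 4² + 1² = 4 + 16 + 1 = 21
21 = (4,1)_5 → 4² + 1² = 16 + 1 = 17

17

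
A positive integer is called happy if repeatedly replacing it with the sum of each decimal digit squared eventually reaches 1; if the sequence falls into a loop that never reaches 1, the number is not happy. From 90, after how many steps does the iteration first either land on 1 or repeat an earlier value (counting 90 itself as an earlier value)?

90 → 9² + 0² = 81
81 → 8² + 1² = 65
65 → 6² + 5² = 61
61 → 6² + 1² = 37
37 → 3² + 7² = 58
58 → 5² + 8² = 89
89 → 8² + 9² = 145
145 → 1² + 4² + 5² = 42
42 → 4² + 2² = 20
20 → 2² + 0² = 4
4 → 4² = 16
16 → 1² + 6² = 37  — 37 repeats.
That took 12 steps.

12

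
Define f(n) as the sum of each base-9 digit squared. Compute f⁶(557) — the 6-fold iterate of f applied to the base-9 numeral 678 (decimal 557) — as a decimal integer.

89

557 = (6,7,8)_9 → 149
149 = (1,7,5)_9 → 75
75 = (8,3)_9 → 73
73 = (8,1)_9 → 65
65 = (7,2)_9 → 53
53 = (5,8)_9 → 89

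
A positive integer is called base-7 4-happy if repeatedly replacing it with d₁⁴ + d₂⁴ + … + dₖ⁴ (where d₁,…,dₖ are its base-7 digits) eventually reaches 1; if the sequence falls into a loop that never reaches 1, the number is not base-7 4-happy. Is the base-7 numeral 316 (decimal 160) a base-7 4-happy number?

160 = (3,1,6)_7 → 3⁴ + 1⁴ + 6⁴ = 81 + 1 + 1296 = 1378
1378 = (4,0,0,6)_7 → 4⁴ + 0⁴ + 0⁴ + 6⁴ = 256 + 0 + 0 + 1296 = 1552
1552 = (4,3,4,5)_7 → 4⁴ + 3⁴ + 4⁴ + 5⁴ = 256 + 81 + 256 + 625 = 1218
1218 = (3,3,6,0)_7 → 3⁴ + 3⁴ + 6⁴ + 0⁴ = 81 + 81 + 1296 + 0 = 1458
1458 = (4,1,5,2)_7 → 4⁴ + 1⁴ + 5⁴ + 2⁴ = 256 + 1 + 625 + 16 = 898
898 = (2,4,2,2)_7 → 2⁴ + 4⁴ + 2⁴ + 2⁴ = 16 + 256 + 16 + 16 = 304
304 = (6,1,3)_7 → 6⁴ + 1⁴ + 3⁴ = 1296 + 1 + 81 = 1378  — 1378 already seen; the sequence cycles without reaching 1.

not base-7 4-happy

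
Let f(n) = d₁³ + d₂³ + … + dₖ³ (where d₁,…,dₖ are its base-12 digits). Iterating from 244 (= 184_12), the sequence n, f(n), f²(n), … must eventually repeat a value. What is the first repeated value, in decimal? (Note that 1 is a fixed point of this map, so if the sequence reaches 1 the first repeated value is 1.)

244 = (1,8,4)_12 → 1³ + 8³ + 4³ = 1 + 512 + 64 = 577
577 = (4,0,1)_12 → 4³ + 0³ + 1³ = 64 + 0 + 1 = 65
65 = (5,5)_12 → 5³ + 5³ = 125 + 125 = 250
250 = (1,8,10)_12 → 1³ + 8³ + 10³ = 1 + 512 + 1000 = 1513
1513 = (10,6,1)_12 → 10³ + 6³ + 1³ = 1000 + 216 + 1 = 1217
1217 = (8,5,5)_12 → 8³ + 5³ + 5³ = 512 + 125 + 125 = 762
762 = (5,3,6)_12 → 5³ + 3³ + 6³ = 125 + 27 + 216 = 368
368 = (2,6,8)_12 → 2³ + 6³ + 8³ = 8 + 216 + 512 = 736
736 = (5,1,4)_12 → 5³ + 1³ + 4³ = 125 + 1 + 64 = 190
190 = (1,3,10)_12 → 1³ + 3³ + 10³ = 1 + 27 + 1000 = 1028
1028 = (7,1,8)_12 → 7³ + 1³ + 8³ = 343 + 1 + 512 = 856
856 = (5,11,4)_12 → 5³ + 11³ + 4³ = 125 + 1331 + 64 = 1520
1520 = (10,6,8)_12 → 10³ + 6³ + 8³ = 1000 + 216 + 512 = 1728
1728 = (1,0,0,0)_12 → 1³ + 0³ + 0³ + 0³ = 1 + 0 + 0 + 0 = 1  — reached the fixed point 1.
1 → 1, so 1 is the first repeated value.

1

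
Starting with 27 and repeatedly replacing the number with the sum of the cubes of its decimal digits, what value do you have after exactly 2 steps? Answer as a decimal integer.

27 → 2³ + 7³ = 351
351 → 3³ + 5³ + 1³ = 153

153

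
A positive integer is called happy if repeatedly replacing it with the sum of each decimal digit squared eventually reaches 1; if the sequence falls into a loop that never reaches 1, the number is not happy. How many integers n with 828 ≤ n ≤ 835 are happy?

1

828: 828 → 132 → 14 → 17 → 50 → 25 → 29 → 85 → 89 → 145 → 42 → 20 → 4 → 16 → 37 → 58 → 89  (repeats 89)
829: 829 → 149 → 98 → 145 → 42 → 20 → 4 → 16 → 37 → 58 → 89 → 145  (repeats 145)
830: 830 → 73 → 58 → 89 → 145 → 42 → 20 → 4 → 16 → 37 → 58  (repeats 58)
831: 831 → 74 → 65 → 61 → 37 → 58 → 89 → 145 → 42 → 20 → 4 → 16 → 37  (repeats 37)
832: 832 → 77 → 98 → 145 → 42 → 20 → 4 → 16 → 37 → 58 → 89 → 145  (repeats 145)
833: 833 → 82 → 68 → 100 → 1  (reaches 1)
834: 834 → 89 → 145 → 42 → 20 → 4 → 16 → 37 → 58 → 89  (repeats 89)
835: 835 → 98 → 145 → 42 → 20 → 4 → 16 → 37 → 58 → 89 → 145  (repeats 145)
happy: 833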